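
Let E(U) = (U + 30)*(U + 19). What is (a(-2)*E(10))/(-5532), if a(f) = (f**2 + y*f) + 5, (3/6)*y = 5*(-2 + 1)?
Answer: -8410/1383 ≈ -6.0810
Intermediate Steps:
y = -10 (y = 2*(5*(-2 + 1)) = 2*(5*(-1)) = 2*(-5) = -10)
a(f) = 5 + f**2 - 10*f (a(f) = (f**2 - 10*f) + 5 = 5 + f**2 - 10*f)
E(U) = (19 + U)*(30 + U) (E(U) = (30 + U)*(19 + U) = (19 + U)*(30 + U))
(a(-2)*E(10))/(-5532) = ((5 + (-2)**2 - 10*(-2))*(570 + 10**2 + 49*10))/(-5532) = ((5 + 4 + 20)*(570 + 100 + 490))*(-1/5532) = (29*1160)*(-1/5532) = 33640*(-1/5532) = -8410/1383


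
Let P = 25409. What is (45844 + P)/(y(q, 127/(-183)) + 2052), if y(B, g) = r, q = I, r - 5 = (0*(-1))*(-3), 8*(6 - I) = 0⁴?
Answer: 71253/2057 ≈ 34.639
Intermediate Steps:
I = 6 (I = 6 - ⅛*0⁴ = 6 - ⅛*0 = 6 + 0 = 6)
r = 5 (r = 5 + (0*(-1))*(-3) = 5 + 0*(-3) = 5 + 0 = 5)
q = 6
y(B, g) = 5
(45844 + P)/(y(q, 127/(-183)) + 2052) = (45844 + 25409)/(5 + 2052) = 71253/2057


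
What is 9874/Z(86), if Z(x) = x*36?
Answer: 4937/1548 ≈ 3.1893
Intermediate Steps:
Z(x) = 36*x
9874/Z(86) = 9874/((36*86)) = 9874/3096 = 9874*(1/3096) = 4937/1548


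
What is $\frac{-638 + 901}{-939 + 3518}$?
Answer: $\frac{263}{2579} \approx 0.10198$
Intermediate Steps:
$\frac{-638 + 901}{-939 + 3518} = \frac{263}{2579}$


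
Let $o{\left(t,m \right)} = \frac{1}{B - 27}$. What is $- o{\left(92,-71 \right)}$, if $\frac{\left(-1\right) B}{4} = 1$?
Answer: $\frac{1}{31} \approx 0.032258$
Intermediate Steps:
$B = -4$ ($B = \left(-4\right) 1 = -4$)
$o{\left(t,m \right)} = - \frac{1}{31}$ ($o{\left(t,m \right)} = \frac{1}{-4 - 27} = \frac{1}{-31} = - \frac{1}{31}$)
$- o{\left(92,-71 \right)} = \left(-1\right) \left(- \frac{1}{31}\right) = \frac{1}{31}$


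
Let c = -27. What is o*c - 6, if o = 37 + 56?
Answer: -2517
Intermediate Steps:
o = 93
o*c - 6 = 93*(-27) - 6 = -2511 - 6 = -2517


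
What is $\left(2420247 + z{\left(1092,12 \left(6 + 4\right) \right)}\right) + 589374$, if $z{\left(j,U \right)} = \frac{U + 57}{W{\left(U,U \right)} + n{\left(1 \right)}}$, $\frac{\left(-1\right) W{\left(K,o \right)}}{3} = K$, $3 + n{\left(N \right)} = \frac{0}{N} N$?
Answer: $\frac{364164082}{121} \approx 3.0096 \cdot 10^{6}$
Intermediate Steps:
$n{\left(N \right)} = -3$ ($n{\left(N \right)} = -3 + \frac{0}{N} N = -3 + 0 N = -3 + 0 = -3$)
$W{\left(K,o \right)} = - 3 K$
$z{\left(j,U \right)} = \frac{57 + U}{-3 - 3 U}$ ($z{\left(j,U \right)} = \frac{U + 57}{- 3 U - 3} = \frac{57 + U}{-3 - 3 U}$)
$\left(2420247 + z{\left(1092,12 \left(6 + 4\right) \right)}\right) + 589374 = \left(2420247 + \frac{-57 - 12 \left(6 + 4\right)}{3 \left(1 + 12 \left(6 + 4\right)\right)}\right) + 589374 = \left(2420247 + \frac{-57 - 12 \cdot 10}{3 \left(1 + 12 \cdot 10\right)}\right) + 589374 = \left(2420247 + \frac{-57 - 120}{3 \left(1 + 120\right)}\right) + 589374 = \left(2420247 + \frac{-57 - 120}{3 \cdot 121}\right) + 589374 = \left(2420247 + \frac{1}{3} \cdot \frac{1}{121} \left(-177\right)\right) + 589374 = \left(2420247 - \frac{59}{121}\right) + 589374 = \frac{292849828}{121} + 589374 = \frac{364164082}{121}$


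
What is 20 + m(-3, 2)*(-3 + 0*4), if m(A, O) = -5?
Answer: 35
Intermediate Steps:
20 + m(-3, 2)*(-3 + 0*4) = 20 - 5*(-3 + 0*4) = 20 - 5*(-3 + 0) = 20 - 5*(-3) = 20 + 15 = 35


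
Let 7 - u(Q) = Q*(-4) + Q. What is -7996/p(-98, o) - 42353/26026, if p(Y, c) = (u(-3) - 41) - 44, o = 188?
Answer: 204419185/2264262 ≈ 90.281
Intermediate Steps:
u(Q) = 7 + 3*Q (u(Q) = 7 - (Q*(-4) + Q) = 7 - (-4*Q + Q) = 7 - (-3)*Q = 7 + 3*Q)
p(Y, c) = -87 (p(Y, c) = ((7 + 3*(-3)) - 41) - 44 = ((7 - 9) - 41) - 44 = (-2 - 41) - 44 = -43 - 44 = -87)
-7996/p(-98, o) - 42353/26026 = -7996/(-87) - 42353/26026 = -7996*(-1/87) - 42353*1/26026 = 7996/87 - 42353/26026 = 204419185/2264262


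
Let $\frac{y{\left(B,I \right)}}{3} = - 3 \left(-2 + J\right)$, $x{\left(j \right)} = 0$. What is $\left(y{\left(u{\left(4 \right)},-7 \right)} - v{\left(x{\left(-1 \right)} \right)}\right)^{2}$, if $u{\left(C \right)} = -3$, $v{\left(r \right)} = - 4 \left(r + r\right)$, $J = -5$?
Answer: $3969$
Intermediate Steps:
$v{\left(r \right)} = - 8 r$ ($v{\left(r \right)} = - 4 \cdot 2 r = - 8 r$)
$y{\left(B,I \right)} = 63$ ($y{\left(B,I \right)} = 3 \left(- 3 \left(-2 - 5\right)\right) = 3 \left(\left(-3\right) \left(-7\right)\right) = 3 \cdot 21 = 63$)
$\left(y{\left(u{\left(4 \right)},-7 \right)} - v{\left(x{\left(-1 \right)} \right)}\right)^{2} = \left(63 - \left(-8\right) 0\right)^{2} = \left(63 - 0\right)^{2} = \left(63 + 0\right)^{2} = 63^{2} = 3969$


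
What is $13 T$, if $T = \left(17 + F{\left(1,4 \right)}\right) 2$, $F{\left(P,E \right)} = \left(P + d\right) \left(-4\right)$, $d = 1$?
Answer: $234$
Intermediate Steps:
$F{\left(P,E \right)} = -4 - 4 P$ ($F{\left(P,E \right)} = \left(P + 1\right) \left(-4\right) = \left(1 + P\right) \left(-4\right) = -4 - 4 P$)
$T = 18$ ($T = \left(17 - 8\right) 2 = 9 \cdot 2 = 18$)
$13 T = 13 \cdot 18 = 234$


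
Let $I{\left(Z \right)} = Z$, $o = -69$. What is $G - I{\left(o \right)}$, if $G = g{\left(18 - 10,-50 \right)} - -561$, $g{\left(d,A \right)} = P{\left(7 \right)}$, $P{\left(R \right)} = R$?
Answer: $637$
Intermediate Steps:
$g{\left(d,A \right)} = 7$
$G = 568$ ($G = 7 - -561 = 7 + 561 = 568$)
$G - I{\left(o \right)} = 568 - -69 = 568 + 69 = 637$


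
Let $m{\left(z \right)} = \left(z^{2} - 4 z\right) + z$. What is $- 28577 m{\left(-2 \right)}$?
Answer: $-285770$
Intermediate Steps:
$m{\left(z \right)} = z^{2} - 3 z$
$- 28577 m{\left(-2 \right)} = - 28577 \left(- 2 \left(-3 - 2\right)\right) = - 28577 \left(\left(-2\right) \left(-5\right)\right) = \left(-28577\right) 10 = -285770$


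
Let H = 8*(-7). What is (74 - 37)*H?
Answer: -2072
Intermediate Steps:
H = -56
(74 - 37)*H = (74 - 37)*(-56) = 37*(-56) = -2072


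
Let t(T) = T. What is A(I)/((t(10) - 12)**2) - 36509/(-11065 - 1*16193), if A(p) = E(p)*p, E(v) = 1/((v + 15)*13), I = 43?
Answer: 5058329/3736824 ≈ 1.3536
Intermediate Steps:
E(v) = 1/(13*(15 + v)) (E(v) = (1/13)/(15 + v) = 1/(13*(15 + v)))
A(p) = p/(13*(15 + p)) (A(p) = (1/(13*(15 + p)))*p = p/(13*(15 + p)))
A(I)/((t(10) - 12)**2) - 36509/(-11065 - 1*16193) = ((1/13)*43/(15 + 43))/((10 - 12)**2) - 36509/(-11065 - 1*16193) = ((1/13)*43/58)/((-2)**2) - 36509/(-11065 - 16193) = ((1/13)*43*(1/58))/4 - 36509/(-27258) = (43/754)*(1/4) - 36509*(-1/27258) = 43/3016 + 3319/2478 = 5058329/3736824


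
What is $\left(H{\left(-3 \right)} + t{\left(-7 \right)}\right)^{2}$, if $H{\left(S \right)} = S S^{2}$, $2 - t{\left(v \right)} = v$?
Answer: $324$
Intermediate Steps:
$t{\left(v \right)} = 2 - v$
$H{\left(S \right)} = S^{3}$
$\left(H{\left(-3 \right)} + t{\left(-7 \right)}\right)^{2} = \left(\left(-3\right)^{3} + \left(2 - -7\right)\right)^{2} = \left(-27 + \left(2 + 7\right)\right)^{2} = \left(-27 + 9\right)^{2} = \left(-18\right)^{2} = 324$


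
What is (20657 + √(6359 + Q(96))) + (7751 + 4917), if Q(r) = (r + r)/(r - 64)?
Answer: 33325 + √6365 ≈ 33405.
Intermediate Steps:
Q(r) = 2*r/(-64 + r) (Q(r) = (2*r)/(-64 + r) = 2*r/(-64 + r))
(20657 + √(6359 + Q(96))) + (7751 + 4917) = (20657 + √(6359 + 2*96/(-64 + 96))) + (7751 + 4917) = (20657 + √(6359 + 2*96/32)) + 12668 = (20657 + √(6359 + 2*96*(1/32))) + 12668 = (20657 + √(6359 + 6)) + 12668 = (20657 + √6365) + 12668 = 33325 + √6365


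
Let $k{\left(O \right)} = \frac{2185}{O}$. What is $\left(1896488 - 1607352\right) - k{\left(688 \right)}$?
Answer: $\frac{198923383}{688} \approx 2.8913 \cdot 10^{5}$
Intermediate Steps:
$\left(1896488 - 1607352\right) - k{\left(688 \right)} = \left(1896488 - 1607352\right) - \frac{2185}{688} = 289136 - 2185 \cdot \frac{1}{688} = 289136 - \frac{2185}{688} = \frac{198923383}{688}$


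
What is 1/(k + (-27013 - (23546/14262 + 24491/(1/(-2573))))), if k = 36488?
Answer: 7131/449429965385 ≈ 1.5867e-8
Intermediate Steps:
1/(k + (-27013 - (23546/14262 + 24491/(1/(-2573))))) = 1/(36488 + (-27013 - (23546/14262 + 24491/(1/(-2573))))) = 1/(36488 + (-27013 - (23546*(1/14262) + 24491/(-1/2573)))) = 1/(36488 + (-27013 - (11773/7131 + 24491*(-2573)))) = 1/(36488 + (-27013 - (11773/7131 - 63015343))) = 1/(36488 + (-27013 - 1*(-449362399160/7131))) = 1/(36488 + (-27013 + 449362399160/7131)) = 1/(36488 + 449169769457/7131) = 1/(449429965385/7131) = 7131/449429965385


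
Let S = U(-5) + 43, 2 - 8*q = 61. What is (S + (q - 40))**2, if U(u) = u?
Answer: 5625/64 ≈ 87.891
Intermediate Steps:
q = -59/8 (q = 1/4 - 1/8*61 = 1/4 - 61/8 = -59/8 ≈ -7.3750)
S = 38 (S = -5 + 43 = 38)
(S + (q - 40))**2 = (38 + (-59/8 - 40))**2 = (38 - 379/8)**2 = (-75/8)**2 = 5625/64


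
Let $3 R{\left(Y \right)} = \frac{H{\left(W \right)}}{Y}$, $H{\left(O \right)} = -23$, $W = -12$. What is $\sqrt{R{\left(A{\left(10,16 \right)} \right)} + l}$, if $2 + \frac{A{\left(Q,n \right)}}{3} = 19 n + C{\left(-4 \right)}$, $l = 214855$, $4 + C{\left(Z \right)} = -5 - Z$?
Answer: $\frac{8 \sqrt{296127249}}{297} \approx 463.52$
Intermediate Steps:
$C{\left(Z \right)} = -9 - Z$ ($C{\left(Z \right)} = -4 - \left(5 + Z\right) = -9 - Z$)
$A{\left(Q,n \right)} = -21 + 57 n$ ($A{\left(Q,n \right)} = -6 + 3 \left(19 n - 5\right) = -6 + 3 \left(-5 + 19 n\right) = -6 + \left(-15 + 57 n\right) = -21 + 57 n$)
$R{\left(Y \right)} = - \frac{23}{3 Y}$ ($R{\left(Y \right)} = \frac{\left(-23\right) \frac{1}{Y}}{3} = - \frac{23}{3 Y}$)
$\sqrt{R{\left(A{\left(10,16 \right)} \right)} + l} = \sqrt{- \frac{23}{3 \left(-21 + 57 \cdot 16\right)} + 214855} = \sqrt{- \frac{23}{3 \left(-21 + 912\right)} + 214855} = \sqrt{- \frac{23}{3 \cdot 891} + 214855} = \sqrt{\left(- \frac{23}{3}\right) \frac{1}{891} + 214855} = \sqrt{- \frac{23}{2673} + 214855} = \sqrt{\frac{574307392}{2673}} = \frac{8 \sqrt{296127249}}{297}$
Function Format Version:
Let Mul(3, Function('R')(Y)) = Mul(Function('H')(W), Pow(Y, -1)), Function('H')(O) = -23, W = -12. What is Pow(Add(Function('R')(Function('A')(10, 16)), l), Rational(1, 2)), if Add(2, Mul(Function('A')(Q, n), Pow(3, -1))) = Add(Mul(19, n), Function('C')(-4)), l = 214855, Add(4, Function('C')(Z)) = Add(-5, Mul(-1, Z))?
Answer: Mul(Rational(8, 297), Pow(296127249, Rational(1, 2))) ≈ 463.52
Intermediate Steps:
Function('C')(Z) = Add(-9, Mul(-1, Z)) (Function('C')(Z) = Add(-4, Add(-5, Mul(-1, Z))) = Add(-9, Mul(-1, Z)))
Function('A')(Q, n) = Add(-21, Mul(57, n)) (Function('A')(Q, n) = Add(-6, Mul(3, Add(Mul(19, n), Add(-9, Mul(-1, -4))))) = Add(-6, Mul(3, Add(Mul(19, n), Add(-9, 4)))) = Add(-6, Mul(3, Add(Mul(19, n), -5))) = Add(-6, Mul(3, Add(-5, Mul(19, n)))) = Add(-6, Add(-15, Mul(57, n))) = Add(-21, Mul(57, n)))
Function('R')(Y) = Mul(Rational(-23, 3), Pow(Y, -1)) (Function('R')(Y) = Mul(Rational(1, 3), Mul(-23, Pow(Y, -1))) = Mul(Rational(-23, 3), Pow(Y, -1)))
Pow(Add(Function('R')(Function('A')(10, 16)), l), Rational(1, 2)) = Pow(Add(Mul(Rational(-23, 3), Pow(Add(-21, Mul(57, 16)), -1)), 214855), Rational(1, 2)) = Pow(Add(Mul(Rational(-23, 3), Pow(Add(-21, 912), -1)), 214855), Rational(1, 2)) = Pow(Add(Mul(Rational(-23, 3), Pow(891, -1)), 214855), Rational(1, 2)) = Pow(Add(Mul(Rational(-23, 3), Rational(1, 891)), 214855), Rational(1, 2)) = Pow(Add(Rational(-23, 2673), 214855), Rational(1, 2)) = Pow(Rational(574307392, 2673), Rational(1, 2)) = Mul(Rational(8, 297), Pow(296127249, Rational(1, 2)))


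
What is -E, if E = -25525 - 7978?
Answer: 33503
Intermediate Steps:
E = -33503
-E = -1*(-33503) = 33503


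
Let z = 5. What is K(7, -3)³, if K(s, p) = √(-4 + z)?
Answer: 1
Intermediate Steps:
K(s, p) = 1 (K(s, p) = √(-4 + 5) = √1 = 1)
K(7, -3)³ = 1³ = 1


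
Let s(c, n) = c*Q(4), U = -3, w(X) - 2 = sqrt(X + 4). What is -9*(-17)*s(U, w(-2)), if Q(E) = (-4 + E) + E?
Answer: -1836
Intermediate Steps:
w(X) = 2 + sqrt(4 + X) (w(X) = 2 + sqrt(X + 4) = 2 + sqrt(4 + X))
Q(E) = -4 + 2*E
s(c, n) = 4*c (s(c, n) = c*(-4 + 2*4) = c*(-4 + 8) = c*4 = 4*c)
-9*(-17)*s(U, w(-2)) = -9*(-17)*4*(-3) = -(-153)*(-12) = -1*1836 = -1836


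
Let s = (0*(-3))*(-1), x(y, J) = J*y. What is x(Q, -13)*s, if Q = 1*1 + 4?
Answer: 0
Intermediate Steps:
Q = 5 (Q = 1 + 4 = 5)
s = 0 (s = 0*(-1) = 0)
x(Q, -13)*s = -13*5*0 = -65*0 = 0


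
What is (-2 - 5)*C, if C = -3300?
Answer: 23100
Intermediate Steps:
(-2 - 5)*C = (-2 - 5)*(-3300) = -7*(-3300) = 23100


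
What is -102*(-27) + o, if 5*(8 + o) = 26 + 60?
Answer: 13816/5 ≈ 2763.2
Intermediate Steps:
o = 46/5 (o = -8 + (26 + 60)/5 = -8 + (⅕)*86 = -8 + 86/5 = 46/5 ≈ 9.2000)
-102*(-27) + o = -102*(-27) + 46/5 = 2754 + 46/5 = 13816/5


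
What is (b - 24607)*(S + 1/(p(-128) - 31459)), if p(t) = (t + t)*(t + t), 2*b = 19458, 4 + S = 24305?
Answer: -12320548838284/34077 ≈ -3.6155e+8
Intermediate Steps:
S = 24301 (S = -4 + 24305 = 24301)
b = 9729 (b = (½)*19458 = 9729)
p(t) = 4*t² (p(t) = (2*t)*(2*t) = 4*t²)
(b - 24607)*(S + 1/(p(-128) - 31459)) = (9729 - 24607)*(24301 + 1/(4*(-128)² - 31459)) = -14878*(24301 + 1/(4*16384 - 31459)) = -14878*(24301 + 1/(65536 - 31459)) = -14878*(24301 + 1/34077) = -14878*828105178/34077 = -12320548838284/34077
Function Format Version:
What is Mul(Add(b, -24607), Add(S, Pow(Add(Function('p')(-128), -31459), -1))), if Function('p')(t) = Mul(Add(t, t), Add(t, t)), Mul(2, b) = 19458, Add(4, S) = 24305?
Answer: Rational(-12320548838284, 34077) ≈ -3.6155e+8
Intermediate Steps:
S = 24301 (S = Add(-4, 24305) = 24301)
b = 9729 (b = Mul(Rational(1, 2), 19458) = 9729)
Function('p')(t) = Mul(4, Pow(t, 2)) (Function('p')(t) = Mul(Mul(2, t), Mul(2, t)) = Mul(4, Pow(t, 2)))
Mul(Add(b, -24607), Add(S, Pow(Add(Function('p')(-128), -31459), -1))) = Mul(Add(9729, -24607), Add(24301, Pow(Add(Mul(4, Pow(-128, 2)), -31459), -1))) = Mul(-14878, Add(24301, Pow(Add(Mul(4, 16384), -31459), -1))) = Mul(-14878, Add(24301, Pow(Add(65536, -31459), -1))) = Mul(-14878, Add(24301, Pow(34077, -1))) = Mul(-14878, Add(24301, Rational(1, 34077))) = Mul(-14878, Rational(828105178, 34077)) = Rational(-12320548838284, 34077)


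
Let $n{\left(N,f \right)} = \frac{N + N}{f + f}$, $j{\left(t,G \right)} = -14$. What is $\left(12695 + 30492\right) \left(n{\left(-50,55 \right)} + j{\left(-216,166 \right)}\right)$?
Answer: $- \frac{7082668}{11} \approx -6.4388 \cdot 10^{5}$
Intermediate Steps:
$n{\left(N,f \right)} = \frac{N}{f}$ ($n{\left(N,f \right)} = \frac{2 N}{2 f} = 2 N \frac{1}{2 f} = \frac{N}{f}$)
$\left(12695 + 30492\right) \left(n{\left(-50,55 \right)} + j{\left(-216,166 \right)}\right) = \left(12695 + 30492\right) \left(- \frac{50}{55} - 14\right) = 43187 \left(\left(-50\right) \frac{1}{55} - 14\right) = 43187 \left(- \frac{10}{11} - 14\right) = 43187 \left(- \frac{164}{11}\right) = - \frac{7082668}{11}$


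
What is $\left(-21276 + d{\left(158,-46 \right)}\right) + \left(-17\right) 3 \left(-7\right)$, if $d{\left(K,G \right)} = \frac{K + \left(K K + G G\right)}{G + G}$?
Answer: $- \frac{975893}{46} \approx -21215.0$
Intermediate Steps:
$d{\left(K,G \right)} = \frac{K + G^{2} + K^{2}}{2 G}$ ($d{\left(K,G \right)} = \frac{K + \left(K^{2} + G^{2}\right)}{2 G} = \left(K + \left(G^{2} + K^{2}\right)\right) \frac{1}{2 G} = \left(K + G^{2} + K^{2}\right) \frac{1}{2 G} = \frac{K + G^{2} + K^{2}}{2 G}$)
$\left(-21276 + d{\left(158,-46 \right)}\right) + \left(-17\right) 3 \left(-7\right) = \left(-21276 + \frac{158 + \left(-46\right)^{2} + 158^{2}}{2 \left(-46\right)}\right) + \left(-17\right) 3 \left(-7\right) = \left(-21276 + \frac{1}{2} \left(- \frac{1}{46}\right) \left(158 + 2116 + 24964\right)\right) - -357 = \left(-21276 + \frac{1}{2} \left(- \frac{1}{46}\right) 27238\right) + 357 = \left(-21276 - \frac{13619}{46}\right) + 357 = - \frac{992315}{46} + 357 = - \frac{975893}{46}$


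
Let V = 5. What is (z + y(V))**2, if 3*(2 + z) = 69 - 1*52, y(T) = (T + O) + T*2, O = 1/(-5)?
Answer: 76729/225 ≈ 341.02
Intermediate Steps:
O = -1/5 ≈ -0.20000
y(T) = -1/5 + 3*T (y(T) = (T - 1/5) + T*2 = (-1/5 + T) + 2*T = -1/5 + 3*T)
z = 11/3 (z = -2 + (69 - 1*52)/3 = -2 + (69 - 52)/3 = -2 + (1/3)*17 = -2 + 17/3 = 11/3 ≈ 3.6667)
(z + y(V))**2 = (11/3 + (-1/5 + 3*5))**2 = (11/3 + (-1/5 + 15))**2 = (11/3 + 74/5)**2 = (277/15)**2 = 76729/225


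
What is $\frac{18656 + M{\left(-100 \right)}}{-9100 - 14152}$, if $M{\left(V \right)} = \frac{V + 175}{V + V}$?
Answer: $- \frac{149245}{186016} \approx -0.80232$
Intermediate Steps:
$M{\left(V \right)} = \frac{175 + V}{2 V}$
$\frac{18656 + M{\left(-100 \right)}}{-9100 - 14152} = \frac{18656 + \frac{175 - 100}{2 \left(-100\right)}}{-9100 - 14152} = \frac{18656 + \frac{1}{2} \left(- \frac{1}{100}\right) 75}{-23252} = \left(18656 - \frac{3}{8}\right) \left(- \frac{1}{23252}\right) = \frac{149245}{8} \left(- \frac{1}{23252}\right) = - \frac{149245}{186016}$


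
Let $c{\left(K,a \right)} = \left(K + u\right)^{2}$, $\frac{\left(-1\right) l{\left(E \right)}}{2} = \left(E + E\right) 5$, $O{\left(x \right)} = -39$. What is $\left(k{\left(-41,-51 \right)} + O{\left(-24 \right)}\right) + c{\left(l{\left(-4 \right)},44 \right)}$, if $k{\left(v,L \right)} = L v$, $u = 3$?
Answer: $8941$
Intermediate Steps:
$l{\left(E \right)} = - 20 E$ ($l{\left(E \right)} = - 2 \left(E + E\right) 5 = - 2 \cdot 2 E 5 = - 2 \cdot 10 E = - 20 E$)
$c{\left(K,a \right)} = \left(3 + K\right)^{2}$ ($c{\left(K,a \right)} = \left(K + 3\right)^{2} = \left(3 + K\right)^{2}$)
$\left(k{\left(-41,-51 \right)} + O{\left(-24 \right)}\right) + c{\left(l{\left(-4 \right)},44 \right)} = \left(\left(-51\right) \left(-41\right) - 39\right) + \left(3 - -80\right)^{2} = \left(2091 - 39\right) + \left(3 + 80\right)^{2} = 2052 + 83^{2} = 2052 + 6889 = 8941$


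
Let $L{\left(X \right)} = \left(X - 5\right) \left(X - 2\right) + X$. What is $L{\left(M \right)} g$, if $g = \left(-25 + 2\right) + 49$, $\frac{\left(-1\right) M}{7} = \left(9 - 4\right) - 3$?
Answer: $7540$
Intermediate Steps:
$M = -14$ ($M = - 7 \left(\left(9 - 4\right) - 3\right) = - 7 \left(5 - 3\right) = \left(-7\right) 2 = -14$)
$L{\left(X \right)} = X + \left(-5 + X\right) \left(-2 + X\right)$ ($L{\left(X \right)} = \left(-5 + X\right) \left(-2 + X\right) + X = X + \left(-5 + X\right) \left(-2 + X\right)$)
$g = 26$ ($g = -23 + 49 = 26$)
$L{\left(M \right)} g = \left(10 + \left(-14\right)^{2} - -84\right) 26 = \left(10 + 196 + 84\right) 26 = 290 \cdot 26 = 7540$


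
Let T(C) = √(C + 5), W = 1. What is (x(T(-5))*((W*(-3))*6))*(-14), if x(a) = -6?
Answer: -1512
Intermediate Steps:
T(C) = √(5 + C)
(x(T(-5))*((W*(-3))*6))*(-14) = -6*1*(-3)*6*(-14) = -(-18)*6*(-14) = -6*(-18)*(-14) = 108*(-14) = -1512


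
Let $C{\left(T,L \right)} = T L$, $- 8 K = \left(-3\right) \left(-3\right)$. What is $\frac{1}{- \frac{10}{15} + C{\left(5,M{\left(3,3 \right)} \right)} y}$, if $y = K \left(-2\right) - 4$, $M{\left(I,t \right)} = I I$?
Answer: $- \frac{12}{953} \approx -0.012592$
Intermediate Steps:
$K = - \frac{9}{8}$ ($K = - \frac{\left(-3\right) \left(-3\right)}{8} = \left(- \frac{1}{8}\right) 9 = - \frac{9}{8} \approx -1.125$)
$M{\left(I,t \right)} = I^{2}$
$C{\left(T,L \right)} = L T$
$y = - \frac{7}{4}$ ($y = \left(- \frac{9}{8}\right) \left(-2\right) - 4 = \frac{9}{4} - 4 = - \frac{7}{4} \approx -1.75$)
$\frac{1}{- \frac{10}{15} + C{\left(5,M{\left(3,3 \right)} \right)} y} = \frac{1}{- \frac{10}{15} + 3^{2} \cdot 5 \left(- \frac{7}{4}\right)} = \frac{1}{\left(-10\right) \frac{1}{15} + 9 \cdot 5 \left(- \frac{7}{4}\right)} = \frac{1}{- \frac{2}{3} + 45 \left(- \frac{7}{4}\right)} = \frac{1}{- \frac{2}{3} - \frac{315}{4}} = \frac{1}{- \frac{953}{12}} = - \frac{12}{953}$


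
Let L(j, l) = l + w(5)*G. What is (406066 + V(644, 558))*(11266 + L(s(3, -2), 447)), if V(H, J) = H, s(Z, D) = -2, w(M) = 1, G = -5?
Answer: 4761760680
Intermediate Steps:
L(j, l) = -5 + l (L(j, l) = l + 1*(-5) = l - 5 = -5 + l)
(406066 + V(644, 558))*(11266 + L(s(3, -2), 447)) = (406066 + 644)*(11266 + (-5 + 447)) = 406710*(11266 + 442) = 406710*11708 = 4761760680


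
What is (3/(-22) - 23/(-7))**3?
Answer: 114084125/3652264 ≈ 31.237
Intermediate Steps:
(3/(-22) - 23/(-7))**3 = (3*(-1/22) - 23*(-1/7))**3 = (-3/22 + 23/7)**3 = (485/154)**3 = 114084125/3652264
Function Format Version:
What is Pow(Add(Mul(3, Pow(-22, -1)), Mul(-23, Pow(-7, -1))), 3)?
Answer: Rational(114084125, 3652264) ≈ 31.237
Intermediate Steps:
Pow(Add(Mul(3, Pow(-22, -1)), Mul(-23, Pow(-7, -1))), 3) = Pow(Add(Mul(3, Rational(-1, 22)), Mul(-23, Rational(-1, 7))), 3) = Pow(Add(Rational(-3, 22), Rational(23, 7)), 3) = Pow(Rational(485, 154), 3) = Rational(114084125, 3652264)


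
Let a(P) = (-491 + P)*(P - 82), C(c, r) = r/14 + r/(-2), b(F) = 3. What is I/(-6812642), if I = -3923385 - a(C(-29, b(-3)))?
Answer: 194254883/333819458 ≈ 0.58192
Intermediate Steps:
C(c, r) = -3*r/7 (C(c, r) = r*(1/14) + r*(-½) = r/14 - r/2 = -3*r/7)
a(P) = (-491 + P)*(-82 + P)
I = -194254883/49 (I = -3923385 - (40262 + (-3/7*3)² - (-1719)*3/7) = -3923385 - (40262 + (-9/7)² - 573*(-9/7)) = -3923385 - (40262 + 81/49 + 5157/7) = -3923385 - 1*2009018/49 = -3923385 - 2009018/49 = -194254883/49 ≈ -3.9644e+6)
I/(-6812642) = -194254883/49/(-6812642) = -194254883/49*(-1/6812642) = 194254883/333819458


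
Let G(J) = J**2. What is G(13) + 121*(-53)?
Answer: -6244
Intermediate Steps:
G(13) + 121*(-53) = 13**2 + 121*(-53) = 169 - 6413 = -6244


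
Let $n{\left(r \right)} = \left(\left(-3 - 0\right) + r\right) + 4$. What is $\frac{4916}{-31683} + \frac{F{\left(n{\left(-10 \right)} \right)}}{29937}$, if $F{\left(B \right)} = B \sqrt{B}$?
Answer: $- \frac{4916}{31683} - \frac{9 i}{9979} \approx -0.15516 - 0.00090189 i$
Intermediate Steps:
$n{\left(r \right)} = 1 + r$ ($n{\left(r \right)} = \left(\left(-3 + 0\right) + r\right) + 4 = \left(-3 + r\right) + 4 = 1 + r$)
$F{\left(B \right)} = B^{\frac{3}{2}}$
$\frac{4916}{-31683} + \frac{F{\left(n{\left(-10 \right)} \right)}}{29937} = \frac{4916}{-31683} + \frac{\left(1 - 10\right)^{\frac{3}{2}}}{29937} = 4916 \left(- \frac{1}{31683}\right) + \left(-9\right)^{\frac{3}{2}} \cdot \frac{1}{29937} = - \frac{4916}{31683} + - 27 i \frac{1}{29937} = - \frac{4916}{31683} - \frac{9 i}{9979}$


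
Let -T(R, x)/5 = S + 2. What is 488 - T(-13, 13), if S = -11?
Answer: 443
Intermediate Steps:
T(R, x) = 45 (T(R, x) = -5*(-11 + 2) = -5*(-9) = 45)
488 - T(-13, 13) = 488 - 1*45 = 488 - 45 = 443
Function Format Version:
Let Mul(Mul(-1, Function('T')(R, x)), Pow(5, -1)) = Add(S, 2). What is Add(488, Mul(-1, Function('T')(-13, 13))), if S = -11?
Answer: 443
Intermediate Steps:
Function('T')(R, x) = 45 (Function('T')(R, x) = Mul(-5, Add(-11, 2)) = Mul(-5, -9) = 45)
Add(488, Mul(-1, Function('T')(-13, 13))) = Add(488, Mul(-1, 45)) = Add(488, -45) = 443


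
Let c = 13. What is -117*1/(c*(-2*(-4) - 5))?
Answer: -3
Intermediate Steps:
-117*1/(c*(-2*(-4) - 5)) = -117*1/(13*(-2*(-4) - 5)) = -117*1/(13*(8 - 5)) = -117/(3*13) = -117/39 = -117*1/39 = -3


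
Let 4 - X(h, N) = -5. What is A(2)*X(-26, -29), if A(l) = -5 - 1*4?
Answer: -81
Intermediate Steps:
X(h, N) = 9 (X(h, N) = 4 - 1*(-5) = 4 + 5 = 9)
A(l) = -9 (A(l) = -5 - 4 = -9)
A(2)*X(-26, -29) = -9*9 = -81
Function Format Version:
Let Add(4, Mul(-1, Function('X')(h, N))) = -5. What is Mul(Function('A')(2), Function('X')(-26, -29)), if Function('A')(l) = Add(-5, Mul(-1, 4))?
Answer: -81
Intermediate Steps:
Function('X')(h, N) = 9 (Function('X')(h, N) = Add(4, Mul(-1, -5)) = Add(4, 5) = 9)
Function('A')(l) = -9 (Function('A')(l) = Add(-5, -4) = -9)
Mul(Function('A')(2), Function('X')(-26, -29)) = Mul(-9, 9) = -81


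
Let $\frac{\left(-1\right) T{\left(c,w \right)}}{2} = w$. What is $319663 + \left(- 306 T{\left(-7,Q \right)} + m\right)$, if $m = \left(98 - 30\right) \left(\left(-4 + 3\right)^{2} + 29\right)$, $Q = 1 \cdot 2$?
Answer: $322927$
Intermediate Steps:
$Q = 2$
$T{\left(c,w \right)} = - 2 w$
$m = 2040$ ($m = 68 \left(\left(-1\right)^{2} + 29\right) = 68 \left(1 + 29\right) = 68 \cdot 30 = 2040$)
$319663 + \left(- 306 T{\left(-7,Q \right)} + m\right) = 319663 + \left(- 306 \left(\left(-2\right) 2\right) + 2040\right) = 319663 + \left(\left(-306\right) \left(-4\right) + 2040\right) = 319663 + \left(1224 + 2040\right) = 319663 + 3264 = 322927$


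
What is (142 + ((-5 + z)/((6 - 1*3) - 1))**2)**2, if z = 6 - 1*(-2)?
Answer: 332929/16 ≈ 20808.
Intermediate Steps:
z = 8 (z = 6 + 2 = 8)
(142 + ((-5 + z)/((6 - 1*3) - 1))**2)**2 = (142 + ((-5 + 8)/((6 - 1*3) - 1))**2)**2 = (142 + (3/((6 - 3) - 1))**2)**2 = (142 + (3/(3 - 1))**2)**2 = (142 + (3/2)**2)**2 = (142 + 9/4)**2 = (577/4)**2 = 332929/16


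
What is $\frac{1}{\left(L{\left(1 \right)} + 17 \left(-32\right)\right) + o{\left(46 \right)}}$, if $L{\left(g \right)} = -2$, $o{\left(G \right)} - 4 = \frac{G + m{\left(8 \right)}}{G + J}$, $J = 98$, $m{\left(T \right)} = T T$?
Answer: $- \frac{72}{38969} \approx -0.0018476$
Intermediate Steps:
$m{\left(T \right)} = T^{2}$
$o{\left(G \right)} = 4 + \frac{64 + G}{98 + G}$ ($o{\left(G \right)} = 4 + \frac{G + 8^{2}}{G + 98} = 4 + \frac{G + 64}{98 + G} = 4 + \frac{64 + G}{98 + G}$)
$\frac{1}{\left(L{\left(1 \right)} + 17 \left(-32\right)\right) + o{\left(46 \right)}} = \frac{1}{\left(-2 + 17 \left(-32\right)\right) + \frac{456 + 5 \cdot 46}{98 + 46}} = \frac{1}{\left(-2 - 544\right) + \frac{456 + 230}{144}} = \frac{1}{-546 + \frac{1}{144} \cdot 686} = \frac{1}{-546 + \frac{343}{72}} = \frac{1}{- \frac{38969}{72}} = - \frac{72}{38969}$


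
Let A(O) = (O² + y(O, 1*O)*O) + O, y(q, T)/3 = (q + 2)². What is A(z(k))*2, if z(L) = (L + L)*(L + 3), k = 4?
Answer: 1136688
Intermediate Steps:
y(q, T) = 3*(2 + q)² (y(q, T) = 3*(q + 2)² = 3*(2 + q)²)
z(L) = 2*L*(3 + L) (z(L) = (2*L)*(3 + L) = 2*L*(3 + L))
A(O) = O + O² + 3*O*(2 + O)² (A(O) = (O² + (3*(2 + O)²)*O) + O = (O² + 3*O*(2 + O)²) + O = O + O² + 3*O*(2 + O)²)
A(z(k))*2 = ((2*4*(3 + 4))*(1 + 2*4*(3 + 4) + 3*(2 + 2*4*(3 + 4))²))*2 = ((2*4*7)*(1 + 2*4*7 + 3*(2 + 2*4*7)²))*2 = (56*(1 + 56 + 3*(2 + 56)²))*2 = (56*(1 + 56 + 3*58²))*2 = (56*(1 + 56 + 3*3364))*2 = (56*(1 + 56 + 10092))*2 = (56*10149)*2 = 568344*2 = 1136688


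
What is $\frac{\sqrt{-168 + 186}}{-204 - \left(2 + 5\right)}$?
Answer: $- \frac{3 \sqrt{2}}{211} \approx -0.020107$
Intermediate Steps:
$\frac{\sqrt{-168 + 186}}{-204 - \left(2 + 5\right)} = \frac{\sqrt{18}}{-204 - 7} = \frac{3 \sqrt{2}}{-204 - 7} = \frac{3 \sqrt{2}}{-211} = - \frac{3 \sqrt{2}}{211}$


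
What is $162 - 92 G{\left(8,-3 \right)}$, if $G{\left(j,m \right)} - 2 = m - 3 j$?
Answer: $2462$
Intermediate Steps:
$G{\left(j,m \right)} = 2 + m - 3 j$ ($G{\left(j,m \right)} = 2 - \left(- m + 3 j\right) = 2 + m - 3 j$)
$162 - 92 G{\left(8,-3 \right)} = 162 - 92 \left(2 - 3 - 24\right) = 162 - -2300 = 162 + 2300 = 2462$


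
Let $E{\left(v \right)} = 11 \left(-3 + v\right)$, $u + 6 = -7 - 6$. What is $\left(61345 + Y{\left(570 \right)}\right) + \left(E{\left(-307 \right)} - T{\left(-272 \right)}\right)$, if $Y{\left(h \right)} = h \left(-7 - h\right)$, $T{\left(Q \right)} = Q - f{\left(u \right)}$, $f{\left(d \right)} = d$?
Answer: $-270702$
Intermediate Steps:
$u = -19$ ($u = -6 - 13 = -19$)
$T{\left(Q \right)} = 19 + Q$ ($T{\left(Q \right)} = Q - -19 = Q + 19 = 19 + Q$)
$E{\left(v \right)} = -33 + 11 v$
$\left(61345 + Y{\left(570 \right)}\right) + \left(E{\left(-307 \right)} - T{\left(-272 \right)}\right) = \left(61345 - 570 \left(7 + 570\right)\right) + \left(\left(-33 + 11 \left(-307\right)\right) - \left(19 - 272\right)\right) = \left(61345 - 570 \cdot 577\right) - 3157 = \left(61345 - 328890\right) + \left(-3410 + 253\right) = -267545 - 3157 = -270702$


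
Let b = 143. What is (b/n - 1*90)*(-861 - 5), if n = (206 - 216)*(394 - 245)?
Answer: 58127219/745 ≈ 78023.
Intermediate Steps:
n = -1490 (n = -10*149 = -1490)
(b/n - 1*90)*(-861 - 5) = (143/(-1490) - 1*90)*(-861 - 5) = (143*(-1/1490) - 90)*(-866) = (-143/1490 - 90)*(-866) = -134243/1490*(-866) = 58127219/745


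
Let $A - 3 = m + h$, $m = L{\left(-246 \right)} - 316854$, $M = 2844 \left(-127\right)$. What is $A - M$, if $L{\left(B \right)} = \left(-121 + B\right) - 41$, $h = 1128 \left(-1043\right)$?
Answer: $-1132575$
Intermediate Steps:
$h = -1176504$
$L{\left(B \right)} = -162 + B$
$M = -361188$
$m = -317262$ ($m = \left(-162 - 246\right) - 316854 = -408 - 316854 = -317262$)
$A = -1493763$ ($A = 3 - 1493766 = -1493763$)
$A - M = -1493763 - -361188 = -1493763 + 361188 = -1132575$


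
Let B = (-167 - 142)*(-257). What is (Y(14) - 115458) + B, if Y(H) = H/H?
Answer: -36044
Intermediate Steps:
Y(H) = 1
B = 79413 (B = -309*(-257) = 79413)
(Y(14) - 115458) + B = (1 - 115458) + 79413 = -115457 + 79413 = -36044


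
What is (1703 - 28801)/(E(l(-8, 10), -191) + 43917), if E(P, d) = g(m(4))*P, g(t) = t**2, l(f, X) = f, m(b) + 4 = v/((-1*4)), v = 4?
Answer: -27098/43717 ≈ -0.61985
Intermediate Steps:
m(b) = -5 (m(b) = -4 + 4/((-1*4)) = -4 + 4/(-4) = -4 + 4*(-1/4) = -4 - 1 = -5)
E(P, d) = 25*P (E(P, d) = (-5)**2*P = 25*P)
(1703 - 28801)/(E(l(-8, 10), -191) + 43917) = (1703 - 28801)/(25*(-8) + 43917) = -27098/(-200 + 43917) = -27098/43717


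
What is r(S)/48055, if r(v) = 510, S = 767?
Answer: 102/9611 ≈ 0.010613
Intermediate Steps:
r(S)/48055 = 510/48055 = 510*(1/48055) = 102/9611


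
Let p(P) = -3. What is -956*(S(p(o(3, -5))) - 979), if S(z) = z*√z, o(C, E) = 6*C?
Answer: 935924 + 2868*I*√3 ≈ 9.3592e+5 + 4967.5*I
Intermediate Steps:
S(z) = z^(3/2)
-956*(S(p(o(3, -5))) - 979) = -956*((-3)^(3/2) - 979) = -956*(-3*I*√3 - 979) = -956*(-979 - 3*I*√3) = 935924 + 2868*I*√3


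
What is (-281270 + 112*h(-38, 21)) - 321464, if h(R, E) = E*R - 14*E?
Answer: -725038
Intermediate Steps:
h(R, E) = -14*E + E*R
(-281270 + 112*h(-38, 21)) - 321464 = (-281270 + 112*(21*(-14 - 38))) - 321464 = (-281270 + 112*(21*(-52))) - 321464 = (-281270 + 112*(-1092)) - 321464 = (-281270 - 122304) - 321464 = -403574 - 321464 = -725038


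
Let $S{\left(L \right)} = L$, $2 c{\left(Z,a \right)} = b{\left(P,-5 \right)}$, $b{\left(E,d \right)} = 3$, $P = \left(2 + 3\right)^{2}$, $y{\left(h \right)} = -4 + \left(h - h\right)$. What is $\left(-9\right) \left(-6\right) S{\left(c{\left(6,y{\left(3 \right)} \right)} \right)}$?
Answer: $81$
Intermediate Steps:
$y{\left(h \right)} = -4$ ($y{\left(h \right)} = -4 + 0 = -4$)
$P = 25$ ($P = 5^{2} = 25$)
$c{\left(Z,a \right)} = \frac{3}{2}$ ($c{\left(Z,a \right)} = \frac{1}{2} \cdot 3 = \frac{3}{2}$)
$\left(-9\right) \left(-6\right) S{\left(c{\left(6,y{\left(3 \right)} \right)} \right)} = \left(-9\right) \left(-6\right) \frac{3}{2} = 54 \cdot \frac{3}{2} = 81$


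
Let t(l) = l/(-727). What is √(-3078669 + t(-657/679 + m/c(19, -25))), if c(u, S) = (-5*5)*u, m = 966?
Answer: 3*I*√752274030255820291758/46895135 ≈ 1754.6*I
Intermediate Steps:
c(u, S) = -25*u
t(l) = -l/727 (t(l) = l*(-1/727) = -l/727)
√(-3078669 + t(-657/679 + m/c(19, -25))) = √(-3078669 - (-657/679 + 966/((-25*19)))/727) = √(-3078669 - (-657*1/679 + 966/(-475))/727) = √(-3078669 - (-657/679 + 966*(-1/475))/727) = √(-3078669 - (-657/679 - 966/475)/727) = √(-3078669 - 1/727*(-967989/322525)) = √(-3078669 + 967989/234475675) = √(-721872990908586/234475675) = 3*I*√752274030255820291758/46895135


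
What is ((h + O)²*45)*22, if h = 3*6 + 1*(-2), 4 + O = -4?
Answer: 63360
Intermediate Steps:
O = -8 (O = -4 - 4 = -8)
h = 16 (h = 18 - 2 = 16)
((h + O)²*45)*22 = ((16 - 8)²*45)*22 = (8²*45)*22 = (64*45)*22 = 2880*22 = 63360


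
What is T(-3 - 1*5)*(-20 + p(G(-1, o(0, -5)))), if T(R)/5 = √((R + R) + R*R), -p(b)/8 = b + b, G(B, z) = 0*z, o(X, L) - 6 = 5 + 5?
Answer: -400*√3 ≈ -692.82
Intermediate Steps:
o(X, L) = 16 (o(X, L) = 6 + (5 + 5) = 6 + 10 = 16)
G(B, z) = 0
p(b) = -16*b (p(b) = -8*(b + b) = -16*b)
T(R) = 5*√(R² + 2*R) (T(R) = 5*√((R + R) + R*R) = 5*√(2*R + R²) = 5*√(R² + 2*R))
T(-3 - 1*5)*(-20 + p(G(-1, o(0, -5)))) = (5*√((-3 - 1*5)*(2 + (-3 - 1*5))))*(-20 - 16*0) = (5*√((-3 - 5)*(2 + (-3 - 5))))*(-20 + 0) = (5*√(-8*(2 - 8)))*(-20) = (5*√(-8*(-6)))*(-20) = (5*√48)*(-20) = (5*(4*√3))*(-20) = (20*√3)*(-20) = -400*√3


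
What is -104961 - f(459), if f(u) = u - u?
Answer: -104961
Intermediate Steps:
f(u) = 0
-104961 - f(459) = -104961 - 1*0 = -104961 + 0 = -104961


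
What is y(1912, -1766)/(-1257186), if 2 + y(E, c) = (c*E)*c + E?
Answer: -993843897/209531 ≈ -4743.2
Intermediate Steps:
y(E, c) = -2 + E + E*c² (y(E, c) = -2 + ((c*E)*c + E) = -2 + ((E*c)*c + E) = -2 + (E*c² + E) = -2 + (E + E*c²) = -2 + E + E*c²)
y(1912, -1766)/(-1257186) = (-2 + 1912 + 1912*(-1766)²)/(-1257186) = (-2 + 1912 + 1912*3118756)*(-1/1257186) = (-2 + 1912 + 5963061472)*(-1/1257186) = 5963063382*(-1/1257186) = -993843897/209531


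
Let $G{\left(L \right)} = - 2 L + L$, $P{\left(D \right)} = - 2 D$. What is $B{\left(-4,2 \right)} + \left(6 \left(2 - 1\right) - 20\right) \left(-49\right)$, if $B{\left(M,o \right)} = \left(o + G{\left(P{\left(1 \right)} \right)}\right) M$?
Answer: $670$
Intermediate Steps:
$G{\left(L \right)} = - L$
$B{\left(M,o \right)} = M \left(2 + o\right)$ ($B{\left(M,o \right)} = \left(o - \left(-2\right) 1\right) M = \left(o - -2\right) M = \left(o + 2\right) M = \left(2 + o\right) M = M \left(2 + o\right)$)
$B{\left(-4,2 \right)} + \left(6 \left(2 - 1\right) - 20\right) \left(-49\right) = - 4 \left(2 + 2\right) + \left(6 \left(2 - 1\right) - 20\right) \left(-49\right) = \left(-4\right) 4 + \left(6 \cdot 1 - 20\right) \left(-49\right) = -16 + \left(6 - 20\right) \left(-49\right) = -16 - -686 = -16 + 686 = 670$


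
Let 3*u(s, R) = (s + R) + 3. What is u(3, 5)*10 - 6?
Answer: 92/3 ≈ 30.667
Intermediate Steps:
u(s, R) = 1 + R/3 + s/3 (u(s, R) = ((s + R) + 3)/3 = ((R + s) + 3)/3 = (3 + R + s)/3 = 1 + R/3 + s/3)
u(3, 5)*10 - 6 = (1 + (1/3)*5 + (1/3)*3)*10 - 6 = (1 + 5/3 + 1)*10 - 6 = (11/3)*10 - 6 = 110/3 - 6 = 92/3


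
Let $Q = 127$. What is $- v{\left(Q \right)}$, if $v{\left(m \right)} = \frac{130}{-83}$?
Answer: $\frac{130}{83} \approx 1.5663$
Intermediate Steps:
$v{\left(m \right)} = - \frac{130}{83}$ ($v{\left(m \right)} = 130 \left(- \frac{1}{83}\right) = - \frac{130}{83}$)
$- v{\left(Q \right)} = \left(-1\right) \left(- \frac{130}{83}\right) = \frac{130}{83}$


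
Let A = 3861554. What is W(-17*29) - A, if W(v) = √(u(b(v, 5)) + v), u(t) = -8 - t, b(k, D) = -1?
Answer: -3861554 + 10*I*√5 ≈ -3.8616e+6 + 22.361*I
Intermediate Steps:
W(v) = √(-7 + v) (W(v) = √((-8 - 1*(-1)) + v) = √((-8 + 1) + v) = √(-7 + v))
W(-17*29) - A = √(-7 - 17*29) - 1*3861554 = √(-7 - 493) - 3861554 = √(-500) - 3861554 = 10*I*√5 - 3861554 = -3861554 + 10*I*√5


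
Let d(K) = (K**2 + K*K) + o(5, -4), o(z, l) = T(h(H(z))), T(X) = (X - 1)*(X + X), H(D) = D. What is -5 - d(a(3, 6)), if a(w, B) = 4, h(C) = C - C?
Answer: -37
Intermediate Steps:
h(C) = 0
T(X) = 2*X*(-1 + X) (T(X) = (-1 + X)*(2*X) = 2*X*(-1 + X))
o(z, l) = 0 (o(z, l) = 2*0*(-1 + 0) = 2*0*(-1) = 0)
d(K) = 2*K**2 (d(K) = (K**2 + K*K) + 0 = (K**2 + K**2) + 0 = 2*K**2 + 0 = 2*K**2)
-5 - d(a(3, 6)) = -5 - 2*4**2 = -5 - 2*16 = -5 - 1*32 = -5 - 32 = -37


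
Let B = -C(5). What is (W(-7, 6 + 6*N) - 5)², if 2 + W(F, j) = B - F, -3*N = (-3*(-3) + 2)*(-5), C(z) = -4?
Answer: 16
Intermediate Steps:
B = 4 (B = -1*(-4) = 4)
N = 55/3 (N = -(-3*(-3) + 2)*(-5)/3 = -(9 + 2)*(-5)/3 = -11*(-5)/3 = -⅓*(-55) = 55/3 ≈ 18.333)
W(F, j) = 2 - F (W(F, j) = -2 + (4 - F) = 2 - F)
(W(-7, 6 + 6*N) - 5)² = ((2 - 1*(-7)) - 5)² = ((2 + 7) - 5)² = (9 - 5)² = 4² = 16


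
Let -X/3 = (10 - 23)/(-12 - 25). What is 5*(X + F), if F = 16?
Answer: 2765/37 ≈ 74.730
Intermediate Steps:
X = -39/37 (X = -3*(10 - 23)/(-12 - 25) = -(-39)/(-37) = -(-39)*(-1)/37 = -3*13/37 = -39/37 ≈ -1.0541)
5*(X + F) = 5*(-39/37 + 16) = 5*(553/37) = 2765/37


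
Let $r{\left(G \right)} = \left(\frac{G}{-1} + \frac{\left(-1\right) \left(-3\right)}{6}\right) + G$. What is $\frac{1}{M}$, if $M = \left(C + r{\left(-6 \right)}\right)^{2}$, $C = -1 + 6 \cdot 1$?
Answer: $\frac{4}{121} \approx 0.033058$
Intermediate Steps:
$C = 5$ ($C = -1 + 6 = 5$)
$r{\left(G \right)} = \frac{1}{2}$ ($r{\left(G \right)} = \left(G \left(-1\right) + 3 \cdot \frac{1}{6}\right) + G = \left(- G + \frac{1}{2}\right) + G = \left(\frac{1}{2} - G\right) + G = \frac{1}{2}$)
$M = \frac{121}{4}$ ($M = \left(5 + \frac{1}{2}\right)^{2} = \left(\frac{11}{2}\right)^{2} = \frac{121}{4} \approx 30.25$)
$\frac{1}{M} = \frac{1}{\frac{121}{4}} = \frac{4}{121}$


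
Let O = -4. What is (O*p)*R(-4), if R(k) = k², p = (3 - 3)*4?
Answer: 0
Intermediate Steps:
p = 0 (p = 0*4 = 0)
(O*p)*R(-4) = -4*0*(-4)² = 0*16 = 0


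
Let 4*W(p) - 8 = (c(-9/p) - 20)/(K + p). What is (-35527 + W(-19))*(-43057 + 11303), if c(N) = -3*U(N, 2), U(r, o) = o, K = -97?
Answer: 130854852199/116 ≈ 1.1281e+9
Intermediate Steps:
c(N) = -6 (c(N) = -3*2 = -6)
W(p) = 2 - 13/(2*(-97 + p)) (W(p) = 2 + ((-6 - 20)/(-97 + p))/4 = 2 + (-26/(-97 + p))/4 = 2 - 13/(2*(-97 + p)))
(-35527 + W(-19))*(-43057 + 11303) = (-35527 + (-401 + 4*(-19))/(2*(-97 - 19)))*(-43057 + 11303) = (-35527 + (½)*(-401 - 76)/(-116))*(-31754) = (-35527 + (½)*(-1/116)*(-477))*(-31754) = (-35527 + 477/232)*(-31754) = -8241787/232*(-31754) = 130854852199/116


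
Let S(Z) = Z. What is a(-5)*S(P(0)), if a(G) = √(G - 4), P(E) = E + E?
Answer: 0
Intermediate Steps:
P(E) = 2*E
a(G) = √(-4 + G)
a(-5)*S(P(0)) = √(-4 - 5)*(2*0) = √(-9)*0 = (3*I)*0 = 0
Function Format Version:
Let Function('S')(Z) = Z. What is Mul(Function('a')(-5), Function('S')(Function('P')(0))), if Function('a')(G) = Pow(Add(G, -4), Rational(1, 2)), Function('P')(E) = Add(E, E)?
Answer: 0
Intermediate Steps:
Function('P')(E) = Mul(2, E)
Function('a')(G) = Pow(Add(-4, G), Rational(1, 2))
Mul(Function('a')(-5), Function('S')(Function('P')(0))) = Mul(Pow(Add(-4, -5), Rational(1, 2)), Mul(2, 0)) = Mul(Pow(-9, Rational(1, 2)), 0) = Mul(Mul(3, I), 0) = 0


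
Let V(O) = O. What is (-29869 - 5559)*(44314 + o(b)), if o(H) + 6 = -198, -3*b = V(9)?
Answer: -1562729080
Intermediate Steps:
b = -3 (b = -⅓*9 = -3)
o(H) = -204 (o(H) = -6 - 198 = -204)
(-29869 - 5559)*(44314 + o(b)) = (-29869 - 5559)*(44314 - 204) = -35428*44110 = -1562729080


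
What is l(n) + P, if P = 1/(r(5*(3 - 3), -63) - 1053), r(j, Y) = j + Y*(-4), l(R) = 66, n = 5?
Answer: 52865/801 ≈ 65.999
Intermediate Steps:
r(j, Y) = j - 4*Y
P = -1/801 (P = 1/((5*(3 - 3) - 4*(-63)) - 1053) = 1/((5*0 + 252) - 1053) = 1/((0 + 252) - 1053) = 1/(252 - 1053) = 1/(-801) = -1/801 ≈ -0.0012484)
l(n) + P = 66 - 1/801 = 52865/801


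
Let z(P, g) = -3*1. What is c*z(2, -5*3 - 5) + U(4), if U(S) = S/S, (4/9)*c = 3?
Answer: -77/4 ≈ -19.250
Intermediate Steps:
c = 27/4 (c = (9/4)*3 = 27/4 ≈ 6.7500)
z(P, g) = -3
U(S) = 1
c*z(2, -5*3 - 5) + U(4) = (27/4)*(-3) + 1 = -81/4 + 1 = -77/4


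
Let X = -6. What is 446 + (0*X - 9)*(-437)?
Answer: 4379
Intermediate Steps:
446 + (0*X - 9)*(-437) = 446 + (0*(-6) - 9)*(-437) = 446 + (0 - 9)*(-437) = 446 - 9*(-437) = 446 + 3933 = 4379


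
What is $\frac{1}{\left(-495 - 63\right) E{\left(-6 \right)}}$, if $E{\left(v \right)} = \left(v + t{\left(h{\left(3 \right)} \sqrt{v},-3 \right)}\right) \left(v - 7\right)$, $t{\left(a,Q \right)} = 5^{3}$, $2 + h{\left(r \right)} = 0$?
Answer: $\frac{1}{863226} \approx 1.1584 \cdot 10^{-6}$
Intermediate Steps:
$h{\left(r \right)} = -2$ ($h{\left(r \right)} = -2 + 0 = -2$)
$t{\left(a,Q \right)} = 125$
$E{\left(v \right)} = \left(-7 + v\right) \left(125 + v\right)$ ($E{\left(v \right)} = \left(v + 125\right) \left(v - 7\right) = \left(125 + v\right) \left(-7 + v\right) = \left(-7 + v\right) \left(125 + v\right)$)
$\frac{1}{\left(-495 - 63\right) E{\left(-6 \right)}} = \frac{1}{\left(-495 - 63\right) \left(-875 + \left(-6\right)^{2} + 118 \left(-6\right)\right)} = \frac{1}{\left(-558\right) \left(-875 + 36 - 708\right)} = - \frac{1}{558 \left(-1547\right)} = \left(- \frac{1}{558}\right) \left(- \frac{1}{1547}\right) = \frac{1}{863226}$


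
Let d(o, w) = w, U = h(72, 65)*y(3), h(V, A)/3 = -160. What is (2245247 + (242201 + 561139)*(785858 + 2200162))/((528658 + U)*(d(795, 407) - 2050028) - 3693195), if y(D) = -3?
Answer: -2398791552047/1086503686053 ≈ -2.2078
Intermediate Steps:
h(V, A) = -480 (h(V, A) = 3*(-160) = -480)
U = 1440 (U = -480*(-3) = 1440)
(2245247 + (242201 + 561139)*(785858 + 2200162))/((528658 + U)*(d(795, 407) - 2050028) - 3693195) = (2245247 + (242201 + 561139)*(785858 + 2200162))/((528658 + 1440)*(407 - 2050028) - 3693195) = (2245247 + 803340*2986020)/(530098*(-2049621) - 3693195) = (2245247 + 2398789306800)/(-1086499992858 - 3693195) = 2398791552047/(-1086503686053) = 2398791552047*(-1/1086503686053) = -2398791552047/1086503686053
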